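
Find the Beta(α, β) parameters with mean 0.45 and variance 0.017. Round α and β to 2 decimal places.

Let s = α+β. The Beta variance is μ(1−μ)/(s+1).
So s+1 = μ(1−μ)/σ² = (0.45×0.55)/0.017 = 0.2475/0.017 = 14.5588, giving s = 13.5588.
Then α = μs = 0.45×13.5588 = 6.10 and β = (1−μ)s = 0.55×13.5588 = 7.46.

α = 6.10, β = 7.46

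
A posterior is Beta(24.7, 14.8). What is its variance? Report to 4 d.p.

0.0058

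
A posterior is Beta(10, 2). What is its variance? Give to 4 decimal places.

0.0107

Var = αβ/[(α+β)²(α+β+1)] = (10×2)/(12²×13) = 20/1872 = 0.0107.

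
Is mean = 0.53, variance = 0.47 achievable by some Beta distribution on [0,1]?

For any Beta, Var(X) < E[X]·(1−E[X]).
Here μ(1−μ) = 0.53×0.47 = 0.2491, and 0.47 ≥ 0.2491.

No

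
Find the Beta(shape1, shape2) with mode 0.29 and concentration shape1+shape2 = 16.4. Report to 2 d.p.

Since the density peak of Beta(shape1,shape2) is at (shape1−1)/(shape1+shape2−2),
shape1 = 1 + 0.29(16.4−2) = 5.18 and shape2 = 16.4 − 5.18 = 11.22.

shape1 = 5.18, shape2 = 11.22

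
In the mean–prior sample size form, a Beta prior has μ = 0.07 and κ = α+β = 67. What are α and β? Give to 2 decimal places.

α = 4.69, β = 62.31

Split κ in proportion μ : (1−μ): α = 0.07·67 = 4.69, β = 67 − 4.69 = 62.31.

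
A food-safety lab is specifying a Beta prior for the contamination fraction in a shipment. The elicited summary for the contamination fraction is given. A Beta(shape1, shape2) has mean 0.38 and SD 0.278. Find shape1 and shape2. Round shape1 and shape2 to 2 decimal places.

Variance = 0.278² = 0.077284. The moment-matching identity shape1+shape2 = μ(1−μ)/Var − 1 gives
shape1+shape2 = 0.2356/0.077284 − 1 = 2.0485, so shape1 = μ·2.0485 = 0.78 and shape2 = (1−μ)·2.0485 = 1.27.

shape1 = 0.78, shape2 = 1.27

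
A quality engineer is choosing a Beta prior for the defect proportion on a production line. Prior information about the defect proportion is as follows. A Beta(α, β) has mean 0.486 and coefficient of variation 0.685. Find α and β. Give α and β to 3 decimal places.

Var = (CV·μ)² = (0.685×0.486)² = 0.110829.
α+β = μ(1−μ)/Var − 1 = 0.249804/0.110829 − 1 = 1.2540.
Thus α = 0.486·1.2540 = 0.609 and β = 0.514·1.2540 = 0.645.

α = 0.609, β = 0.645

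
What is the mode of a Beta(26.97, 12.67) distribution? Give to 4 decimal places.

0.6900

With α,β > 1, mode = (α−1)/(α+β−2) = 25.97/37.64 = 0.6900.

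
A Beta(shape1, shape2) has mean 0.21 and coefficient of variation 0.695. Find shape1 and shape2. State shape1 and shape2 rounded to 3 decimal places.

σ = CV·μ = 0.695×0.21 = 0.14595, so σ² = 0.021301.
s+1 = μ(1−μ)/σ² = 0.1659/0.021301 = 7.7882, so s = shape1+shape2 = 6.7882.
shape1 = μs = 1.426, shape2 = (1−μ)s = 5.363.

shape1 = 1.426, shape2 = 5.363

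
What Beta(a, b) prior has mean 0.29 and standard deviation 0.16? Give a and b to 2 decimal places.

First σ² = 0.0256. Setting a = μn, b = (1−μ)n with n = a+b,
μ(1−μ)/(n+1) = 0.0256 ⇒ n+1 = 0.2059/0.0256 = 8.0430 ⇒ n = 7.0430.
Hence a = 0.29×7.0430 = 2.04, b = 0.71×7.0430 = 5.00.

a = 2.04, b = 5.00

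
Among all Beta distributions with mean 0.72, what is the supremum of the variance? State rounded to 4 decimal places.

For fixed mean μ the Beta variance is μ(1−μ)/(α+β+1), increasing as α+β decreases.
Its least upper bound (not attained) is μ(1−μ) = 0.72·0.28 = 0.2016.

0.2016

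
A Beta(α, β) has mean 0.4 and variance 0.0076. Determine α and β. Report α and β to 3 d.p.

Write ν = α+β; then α = μν and Var = μ(1−μ)/(ν+1).
ν = μ(1−μ)/Var − 1 = 0.24/0.0076 − 1 = 30.5789.
α = 0.4·30.5789 = 12.232, β = 0.6·30.5789 = 18.347.

α = 12.232, β = 18.347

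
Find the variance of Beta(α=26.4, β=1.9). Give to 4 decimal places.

0.0021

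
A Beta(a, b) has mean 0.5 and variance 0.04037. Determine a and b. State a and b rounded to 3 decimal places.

a = 2.596, b = 2.596

Let s = a+b. The Beta variance is μ(1−μ)/(s+1).
So s+1 = μ(1−μ)/σ² = (0.5×0.5)/0.04037 = 0.25/0.04037 = 6.1927, giving s = 5.1927.
Then a = μs = 0.5×5.1927 = 2.596 and b = (1−μ)s = 0.5×5.1927 = 2.596.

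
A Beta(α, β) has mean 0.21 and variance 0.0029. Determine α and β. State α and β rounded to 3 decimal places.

α = 11.803, β = 44.403

By moment matching, α+β = μ(1−μ)/σ² − 1 = (0.21·0.79)/0.0029 − 1 = 57.2069 − 1 = 56.2069.
Since α/(α+β) = μ, α = 0.21·56.2069 = 11.803 and β = 0.79·56.2069 = 44.403.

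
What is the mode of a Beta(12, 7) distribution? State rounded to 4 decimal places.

0.6471

The density x^(α−1)(1−x)^(β−1) is maximised at (α−1)/(α+β−2) = 11/17 = 0.6471.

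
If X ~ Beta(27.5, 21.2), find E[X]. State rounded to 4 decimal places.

E[X] = α/(α+β) = 27.5/48.7 = 0.5647.

0.5647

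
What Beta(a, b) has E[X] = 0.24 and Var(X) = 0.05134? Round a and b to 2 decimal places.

By moment matching, a+b = μ(1−μ)/σ² − 1 = (0.24·0.76)/0.05134 − 1 = 3.5528 − 1 = 2.5528.
Since a/(a+b) = μ, a = 0.24·2.5528 = 0.61 and b = 0.76·2.5528 = 1.94.

a = 0.61, b = 1.94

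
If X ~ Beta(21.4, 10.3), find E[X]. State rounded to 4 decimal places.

E[X] = α/(α+β) = 21.4/31.7 = 0.6751.

0.6751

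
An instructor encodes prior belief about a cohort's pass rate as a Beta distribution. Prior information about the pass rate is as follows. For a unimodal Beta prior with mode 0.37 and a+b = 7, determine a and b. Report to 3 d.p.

a = 2.850, b = 4.150

For a,b>1 the mode is (a−1)/(a+b−2), so a = mode·(κ−2)+1 = 0.37×5+1 = 2.850.
And b = (1−mode)·(κ−2)+1 = 0.63×5+1 = 4.150.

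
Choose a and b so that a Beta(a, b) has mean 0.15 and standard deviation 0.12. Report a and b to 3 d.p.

σ² = 0.12² = 0.0144.
With s = a+b, Var = μ(1−μ)/(s+1), so s+1 = (0.15×0.85)/0.0144 = 8.8542 and s = 7.8542.
a = μs = 1.178, b = (1−μ)s = 6.676.

a = 1.178, b = 6.676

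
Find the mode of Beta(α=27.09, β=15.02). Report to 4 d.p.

The density x^(α−1)(1−x)^(β−1) is maximised at (α−1)/(α+β−2) = 26.09/40.11 = 0.6505.

0.6505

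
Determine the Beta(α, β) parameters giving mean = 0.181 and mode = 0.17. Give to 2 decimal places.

Let s = α+β. Mean gives α = μs = 0.181s; mode gives (α−1)/(s−2) = 0.17.
Substituting: 0.181s − 1 = 0.17(s−2) = 0.17s − 0.34, so 0.011s = 0.66 and s = 60.0000.
Then α = 0.181×60.0000 = 10.86 and β = s−α = 49.14.

α = 10.86, β = 49.14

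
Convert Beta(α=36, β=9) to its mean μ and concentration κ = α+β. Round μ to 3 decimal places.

μ = 0.800, κ = 45

κ = α+β = 36+9 = 45; μ = α/κ = 36/45 = 0.800.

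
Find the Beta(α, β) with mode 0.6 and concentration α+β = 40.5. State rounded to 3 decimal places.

α = 24.100, β = 16.400

Mode = (α−1)/(κ−2) with κ = α+β, so α−1 = 0.6·38.5 = 23.100.
α = 24.100; β = κ − α = 16.400.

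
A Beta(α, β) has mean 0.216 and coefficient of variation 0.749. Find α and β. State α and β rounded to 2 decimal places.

Var = (CV·μ)² = (0.749×0.216)² = 0.026174.
α+β = μ(1−μ)/Var − 1 = 0.169344/0.026174 − 1 = 5.4699.
Thus α = 0.216·5.4699 = 1.18 and β = 0.784·5.4699 = 4.29.

α = 1.18, β = 4.29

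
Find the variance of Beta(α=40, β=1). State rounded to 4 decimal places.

0.0006

μ = 40/41 = 0.975610; Var = μ(1−μ)/(α+β+1) = 0.0237954/42 = 0.0006.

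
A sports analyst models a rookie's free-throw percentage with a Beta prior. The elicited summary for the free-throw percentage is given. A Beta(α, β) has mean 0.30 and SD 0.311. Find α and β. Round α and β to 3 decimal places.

α = 0.351, β = 0.820

σ² = 0.311² = 0.096721.
With s = α+β, Var = μ(1−μ)/(s+1), so s+1 = (0.30×0.70)/0.096721 = 2.1712 and s = 1.1712.
α = μs = 0.351, β = (1−μ)s = 0.820.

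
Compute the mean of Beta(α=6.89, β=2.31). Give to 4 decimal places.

0.7489

The Beta mean is α/(α+β) = 6.89/(6.89+2.31) = 0.7489.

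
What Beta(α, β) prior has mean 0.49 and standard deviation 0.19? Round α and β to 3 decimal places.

α = 2.902, β = 3.020

First σ² = 0.0361. Setting α = μn, β = (1−μ)n with n = α+β,
μ(1−μ)/(n+1) = 0.0361 ⇒ n+1 = 0.2499/0.0361 = 6.9224 ⇒ n = 5.9224.
Hence α = 0.49×5.9224 = 2.902, β = 0.51×5.9224 = 3.020.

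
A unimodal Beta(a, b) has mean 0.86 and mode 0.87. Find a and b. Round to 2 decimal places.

a = 63.64, b = 10.36

With s = a+b: μ = a/s and mode = (a−1)/(s−2). Eliminating a = μs,
μs − 1 = m(s−2) ⇒ s(μ−m) = 1−2m ⇒ s = -0.74/-0.01 = 74.0000.
So a = μs = 63.64, b = (1−μ)s = 10.36.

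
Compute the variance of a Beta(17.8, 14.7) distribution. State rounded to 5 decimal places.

α+β = 32.5 and αβ = 261.66, so Var = αβ/[(α+β)²(α+β+1)] = 261.66/35384.375 = 0.00739.

0.00739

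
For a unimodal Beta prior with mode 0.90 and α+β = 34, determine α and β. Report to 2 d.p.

α = 29.80, β = 4.20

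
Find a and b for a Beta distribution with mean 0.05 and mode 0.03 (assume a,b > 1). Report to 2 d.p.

a = 2.35, b = 44.65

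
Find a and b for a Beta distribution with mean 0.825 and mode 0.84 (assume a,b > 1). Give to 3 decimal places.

With s = a+b: μ = a/s and mode = (a−1)/(s−2). Eliminating a = μs,
μs − 1 = m(s−2) ⇒ s(μ−m) = 1−2m ⇒ s = -0.68/-0.015 = 45.3333.
So a = μs = 37.400, b = (1−μ)s = 7.933.

a = 37.400, b = 7.933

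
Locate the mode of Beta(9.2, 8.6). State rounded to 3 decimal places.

0.519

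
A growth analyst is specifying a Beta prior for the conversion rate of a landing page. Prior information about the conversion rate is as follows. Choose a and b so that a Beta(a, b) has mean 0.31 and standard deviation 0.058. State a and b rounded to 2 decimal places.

a = 19.40, b = 43.18

Variance = 0.058² = 0.003364. The moment-matching identity a+b = μ(1−μ)/Var − 1 gives
a+b = 0.2139/0.003364 − 1 = 62.5850, so a = μ·62.5850 = 19.40 and b = (1−μ)·62.5850 = 43.18.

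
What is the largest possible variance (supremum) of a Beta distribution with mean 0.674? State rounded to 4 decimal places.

0.2197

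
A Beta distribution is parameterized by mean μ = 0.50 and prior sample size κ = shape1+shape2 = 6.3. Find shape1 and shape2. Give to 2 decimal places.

shape1 = μκ = 0.50×6.3 = 3.15 and shape2 = (1−μ)κ = 0.50×6.3 = 3.15.

shape1 = 3.15, shape2 = 3.15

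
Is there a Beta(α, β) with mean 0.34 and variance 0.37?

No

The Beta variance bound is σ² < μ(1−μ).
Here μ(1−μ) = 0.34×0.66 = 0.2244, and 0.37 ≥ 0.2244.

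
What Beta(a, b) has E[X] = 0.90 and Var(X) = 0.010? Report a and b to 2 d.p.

a = 7.20, b = 0.80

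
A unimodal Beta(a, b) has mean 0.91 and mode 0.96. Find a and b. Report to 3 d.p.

a = 16.744, b = 1.656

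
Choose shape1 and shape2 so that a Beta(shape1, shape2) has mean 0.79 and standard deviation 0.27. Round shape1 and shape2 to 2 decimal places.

First σ² = 0.0729. Setting shape1 = μn, shape2 = (1−μ)n with n = shape1+shape2,
μ(1−μ)/(n+1) = 0.0729 ⇒ n+1 = 0.1659/0.0729 = 2.2757 ⇒ n = 1.2757.
Hence shape1 = 0.79×1.2757 = 1.01, shape2 = 0.21×1.2757 = 0.27.

shape1 = 1.01, shape2 = 0.27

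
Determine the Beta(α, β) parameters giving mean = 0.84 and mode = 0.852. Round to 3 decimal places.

With s = α+β: μ = α/s and mode = (α−1)/(s−2). Eliminating α = μs,
μs − 1 = m(s−2) ⇒ s(μ−m) = 1−2m ⇒ s = -0.704/-0.012 = 58.6667.
So α = μs = 49.280, β = (1−μ)s = 9.387.

α = 49.280, β = 9.387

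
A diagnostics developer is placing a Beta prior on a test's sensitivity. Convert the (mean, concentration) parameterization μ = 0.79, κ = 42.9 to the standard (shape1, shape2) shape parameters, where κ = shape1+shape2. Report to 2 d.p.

Split κ in proportion μ : (1−μ): shape1 = 0.79·42.9 = 33.89, shape2 = 42.9 − 33.89 = 9.01.

shape1 = 33.89, shape2 = 9.01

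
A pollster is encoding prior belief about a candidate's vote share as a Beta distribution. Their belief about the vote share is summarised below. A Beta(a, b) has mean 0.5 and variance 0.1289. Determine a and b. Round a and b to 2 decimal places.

By moment matching, a+b = μ(1−μ)/σ² − 1 = (0.5·0.5)/0.1289 − 1 = 1.9395 − 1 = 0.9395.
Since a/(a+b) = μ, a = 0.5·0.9395 = 0.47 and b = 0.5·0.9395 = 0.47.

a = 0.47, b = 0.47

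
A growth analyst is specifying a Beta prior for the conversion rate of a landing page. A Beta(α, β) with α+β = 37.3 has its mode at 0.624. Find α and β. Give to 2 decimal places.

α = 23.03, β = 14.27

Since the density peak of Beta(α,β) is at (α−1)/(α+β−2),
α = 1 + 0.624(37.3−2) = 23.03 and β = 37.3 − 23.03 = 14.27.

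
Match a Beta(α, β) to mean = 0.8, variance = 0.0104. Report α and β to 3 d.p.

α = 11.508, β = 2.877

Write ν = α+β; then α = μν and Var = μ(1−μ)/(ν+1).
ν = μ(1−μ)/Var − 1 = 0.16/0.0104 − 1 = 14.3846.
α = 0.8·14.3846 = 11.508, β = 0.2·14.3846 = 2.877.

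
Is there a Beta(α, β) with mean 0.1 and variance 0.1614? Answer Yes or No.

A Beta with mean μ has variance μ(1−μ)/(α+β+1) < μ(1−μ).
Here μ(1−μ) = 0.1×0.9 = 0.09, and 0.1614 ≥ 0.09.

No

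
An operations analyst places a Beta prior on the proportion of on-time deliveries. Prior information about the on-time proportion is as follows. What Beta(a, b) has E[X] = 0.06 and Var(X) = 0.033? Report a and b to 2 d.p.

Let s = a+b. The Beta variance is μ(1−μ)/(s+1).
So s+1 = μ(1−μ)/σ² = (0.06×0.94)/0.033 = 0.0564/0.033 = 1.7091, giving s = 0.7091.
Then a = μs = 0.06×0.7091 = 0.04 and b = (1−μ)s = 0.94×0.7091 = 0.67.

a = 0.04, b = 0.67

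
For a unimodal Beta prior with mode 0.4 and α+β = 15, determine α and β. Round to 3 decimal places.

For α,β>1 the mode is (α−1)/(α+β−2), so α = mode·(κ−2)+1 = 0.4×13+1 = 6.200.
And β = (1−mode)·(κ−2)+1 = 0.6×13+1 = 8.800.

α = 6.200, β = 8.800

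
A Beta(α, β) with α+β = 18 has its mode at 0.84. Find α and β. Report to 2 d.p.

Mode = (α−1)/(κ−2) with κ = α+β, so α−1 = 0.84·16 = 13.44.
α = 14.44; β = κ − α = 3.56.

α = 14.44, β = 3.56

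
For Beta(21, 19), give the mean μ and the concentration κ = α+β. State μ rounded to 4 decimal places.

κ = α+β = 21+19 = 40; μ = α/κ = 21/40 = 0.5250.

μ = 0.5250, κ = 40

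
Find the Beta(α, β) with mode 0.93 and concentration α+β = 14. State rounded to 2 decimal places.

α = 12.16, β = 1.84

Since the density peak of Beta(α,β) is at (α−1)/(α+β−2),
α = 1 + 0.93(14−2) = 12.16 and β = 14 − 12.16 = 1.84.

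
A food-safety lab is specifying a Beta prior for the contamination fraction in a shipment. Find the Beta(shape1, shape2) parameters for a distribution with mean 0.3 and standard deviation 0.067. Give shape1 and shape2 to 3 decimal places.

shape1 = 13.734, shape2 = 32.047

Variance = 0.067² = 0.004489. The moment-matching identity shape1+shape2 = μ(1−μ)/Var − 1 gives
shape1+shape2 = 0.21/0.004489 − 1 = 45.7810, so shape1 = μ·45.7810 = 13.734 and shape2 = (1−μ)·45.7810 = 32.047.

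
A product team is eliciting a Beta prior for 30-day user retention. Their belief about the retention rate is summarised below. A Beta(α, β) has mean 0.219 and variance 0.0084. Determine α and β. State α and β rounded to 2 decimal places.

Let s = α+β. The Beta variance is μ(1−μ)/(s+1).
So s+1 = μ(1−μ)/σ² = (0.219×0.781)/0.0084 = 0.171039/0.0084 = 20.3618, giving s = 19.3618.
Then α = μs = 0.219×19.3618 = 4.24 and β = (1−μ)s = 0.781×19.3618 = 15.12.

α = 4.24, β = 15.12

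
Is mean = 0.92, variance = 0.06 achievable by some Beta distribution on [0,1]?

The Beta variance bound is σ² < μ(1−μ).
Here μ(1−μ) = 0.92×0.08 = 0.0736, and 0.06 < 0.0736.

Yes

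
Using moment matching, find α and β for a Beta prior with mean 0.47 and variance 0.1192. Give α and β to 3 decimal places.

Write ν = α+β; then α = μν and Var = μ(1−μ)/(ν+1).
ν = μ(1−μ)/Var − 1 = 0.2491/0.1192 − 1 = 1.0898.
α = 0.47·1.0898 = 0.512, β = 0.53·1.0898 = 0.578.

α = 0.512, β = 0.578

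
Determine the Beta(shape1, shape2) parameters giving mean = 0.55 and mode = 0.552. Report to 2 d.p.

shape1 = 28.60, shape2 = 23.40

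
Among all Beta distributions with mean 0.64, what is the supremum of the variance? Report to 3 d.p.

0.230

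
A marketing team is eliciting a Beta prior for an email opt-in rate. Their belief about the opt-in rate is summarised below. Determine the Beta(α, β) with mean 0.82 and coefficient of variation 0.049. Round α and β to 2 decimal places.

Var = (CV·μ)² = (0.049×0.82)² = 0.001614.
α+β = μ(1−μ)/Var − 1 = 0.1476/0.001614 − 1 = 90.4253.
Thus α = 0.82·90.4253 = 74.15 and β = 0.18·90.4253 = 16.28.

α = 74.15, β = 16.28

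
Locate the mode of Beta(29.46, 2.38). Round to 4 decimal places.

With α,β > 1, mode = (α−1)/(α+β−2) = 28.46/29.84 = 0.9538.

0.9538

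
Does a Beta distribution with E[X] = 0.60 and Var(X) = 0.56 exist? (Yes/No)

No

A Beta with mean μ has variance μ(1−μ)/(α+β+1) < μ(1−μ).
Here μ(1−μ) = 0.60×0.40 = 0.2400, and 0.56 ≥ 0.2400.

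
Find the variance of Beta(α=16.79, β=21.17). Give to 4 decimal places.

Var = αβ/[(α+β)²(α+β+1)] = (16.79×21.17)/(37.96²×38.96) = 355.4443/56139.863936 = 0.0063.

0.0063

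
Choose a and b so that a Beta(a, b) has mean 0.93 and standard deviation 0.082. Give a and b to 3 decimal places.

a = 8.074, b = 0.608

First σ² = 0.006724. Setting a = μn, b = (1−μ)n with n = a+b,
μ(1−μ)/(n+1) = 0.006724 ⇒ n+1 = 0.0651/0.006724 = 9.6817 ⇒ n = 8.6817.
Hence a = 0.93×8.6817 = 8.074, b = 0.07×8.6817 = 0.608.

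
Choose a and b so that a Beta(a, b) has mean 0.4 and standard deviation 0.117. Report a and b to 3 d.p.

First σ² = 0.013689. Setting a = μn, b = (1−μ)n with n = a+b,
μ(1−μ)/(n+1) = 0.013689 ⇒ n+1 = 0.24/0.013689 = 17.5323 ⇒ n = 16.5323.
Hence a = 0.4×16.5323 = 6.613, b = 0.6×16.5323 = 9.919.

a = 6.613, b = 9.919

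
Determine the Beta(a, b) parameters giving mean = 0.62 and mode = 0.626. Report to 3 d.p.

a = 26.040, b = 15.960

With s = a+b: μ = a/s and mode = (a−1)/(s−2). Eliminating a = μs,
μs − 1 = m(s−2) ⇒ s(μ−m) = 1−2m ⇒ s = -0.252/-0.006 = 42.0000.
So a = μs = 26.040, b = (1−μ)s = 15.960.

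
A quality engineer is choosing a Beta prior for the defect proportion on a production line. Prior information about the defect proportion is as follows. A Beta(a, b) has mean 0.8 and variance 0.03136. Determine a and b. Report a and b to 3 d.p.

a = 3.282, b = 0.820

Let s = a+b. The Beta variance is μ(1−μ)/(s+1).
So s+1 = μ(1−μ)/σ² = (0.8×0.2)/0.03136 = 0.16/0.03136 = 5.1020, giving s = 4.1020.
Then a = μs = 0.8×4.1020 = 3.282 and b = (1−μ)s = 0.2×4.1020 = 0.820.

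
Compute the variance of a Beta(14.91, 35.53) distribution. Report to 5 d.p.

α+β = 50.44 and αβ = 529.7523, so Var = αβ/[(α+β)²(α+β+1)] = 529.7523/130873.318784 = 0.00405.

0.00405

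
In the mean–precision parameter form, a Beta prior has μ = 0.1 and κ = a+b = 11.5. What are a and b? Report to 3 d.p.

a = 1.150, b = 10.350

Split κ in proportion μ : (1−μ): a = 0.1·11.5 = 1.150, b = 11.5 − 1.150 = 10.350.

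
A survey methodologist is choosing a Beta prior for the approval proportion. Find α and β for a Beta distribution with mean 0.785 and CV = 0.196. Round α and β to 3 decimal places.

σ = CV·μ = 0.196×0.785 = 0.15386, so σ² = 0.023673.
s+1 = μ(1−μ)/σ² = 0.168775/0.023673 = 7.1295, so s = α+β = 6.1295.
α = μs = 4.812, β = (1−μ)s = 1.318.

α = 4.812, β = 1.318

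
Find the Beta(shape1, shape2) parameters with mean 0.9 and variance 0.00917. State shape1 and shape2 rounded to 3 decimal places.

shape1 = 7.933, shape2 = 0.881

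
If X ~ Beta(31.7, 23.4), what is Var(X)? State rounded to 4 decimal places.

0.0044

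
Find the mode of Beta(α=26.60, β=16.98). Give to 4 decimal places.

With α,β > 1, mode = (α−1)/(α+β−2) = 25.60/41.58 = 0.6157.

0.6157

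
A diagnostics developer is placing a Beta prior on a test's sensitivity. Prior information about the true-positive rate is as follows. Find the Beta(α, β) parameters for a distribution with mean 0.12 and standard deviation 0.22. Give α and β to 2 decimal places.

Variance = 0.22² = 0.0484. The moment-matching identity α+β = μ(1−μ)/Var − 1 gives
α+β = 0.1056/0.0484 − 1 = 1.1818, so α = μ·1.1818 = 0.14 and β = (1−μ)·1.1818 = 1.04.

α = 0.14, β = 1.04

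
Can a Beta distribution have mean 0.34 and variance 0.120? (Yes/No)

A Beta with mean μ has variance μ(1−μ)/(α+β+1) < μ(1−μ).
Here μ(1−μ) = 0.34×0.66 = 0.2244, and 0.120 < 0.2244.

Yes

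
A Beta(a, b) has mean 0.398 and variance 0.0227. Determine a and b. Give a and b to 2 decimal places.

a = 3.80, b = 5.75

By moment matching, a+b = μ(1−μ)/σ² − 1 = (0.398·0.602)/0.0227 − 1 = 10.5549 − 1 = 9.5549.
Since a/(a+b) = μ, a = 0.398·9.5549 = 3.80 and b = 0.602·9.5549 = 5.75.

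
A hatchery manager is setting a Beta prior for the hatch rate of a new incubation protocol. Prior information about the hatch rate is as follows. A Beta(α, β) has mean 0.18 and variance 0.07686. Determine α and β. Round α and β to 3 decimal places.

By moment matching, α+β = μ(1−μ)/σ² − 1 = (0.18·0.82)/0.07686 − 1 = 1.9204 − 1 = 0.9204.
Since α/(α+β) = μ, α = 0.18·0.9204 = 0.166 and β = 0.82·0.9204 = 0.755.

α = 0.166, β = 0.755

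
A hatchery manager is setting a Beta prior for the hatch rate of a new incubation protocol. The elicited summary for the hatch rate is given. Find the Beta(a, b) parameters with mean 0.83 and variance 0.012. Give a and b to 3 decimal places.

a = 8.929, b = 1.829

By moment matching, a+b = μ(1−μ)/σ² − 1 = (0.83·0.17)/0.012 − 1 = 11.7583 − 1 = 10.7583.
Since a/(a+b) = μ, a = 0.83·10.7583 = 8.929 and b = 0.17·10.7583 = 1.829.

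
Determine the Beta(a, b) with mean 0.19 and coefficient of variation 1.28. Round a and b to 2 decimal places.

a = 0.30, b = 1.30

Var = (CV·μ)² = (1.28×0.19)² = 0.059146.
a+b = μ(1−μ)/Var − 1 = 0.1539/0.059146 − 1 = 1.6020.
Thus a = 0.19·1.6020 = 0.30 and b = 0.81·1.6020 = 1.30.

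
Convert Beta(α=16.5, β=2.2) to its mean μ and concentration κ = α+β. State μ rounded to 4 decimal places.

κ = α+β = 16.5+2.2 = 18.7; μ = α/κ = 16.5/18.7 = 0.8824.

μ = 0.8824, κ = 18.7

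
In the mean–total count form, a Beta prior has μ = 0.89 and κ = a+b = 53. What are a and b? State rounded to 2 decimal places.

a = 47.17, b = 5.83

Split κ in proportion μ : (1−μ): a = 0.89·53 = 47.17, b = 53 − 47.17 = 5.83.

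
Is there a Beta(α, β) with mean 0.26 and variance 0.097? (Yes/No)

For any Beta, Var(X) < E[X]·(1−E[X]).
Here μ(1−μ) = 0.26×0.74 = 0.1924, and 0.097 < 0.1924.

Yes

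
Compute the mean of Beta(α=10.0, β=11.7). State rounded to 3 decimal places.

E[X] = α/(α+β) = 10.0/21.7 = 0.461.

0.461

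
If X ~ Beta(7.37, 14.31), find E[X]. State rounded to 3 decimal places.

0.340

E[X] = α/(α+β) = 7.37/21.68 = 0.340.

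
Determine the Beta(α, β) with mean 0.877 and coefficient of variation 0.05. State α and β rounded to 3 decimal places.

α = 48.323, β = 6.777

Var = (CV·μ)² = (0.05×0.877)² = 0.001923.
α+β = μ(1−μ)/Var − 1 = 0.107871/0.001923 − 1 = 55.1003.
Thus α = 0.877·55.1003 = 48.323 and β = 0.123·55.1003 = 6.777.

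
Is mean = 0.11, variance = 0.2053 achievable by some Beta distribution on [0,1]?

No

A Beta with mean μ has variance μ(1−μ)/(α+β+1) < μ(1−μ).
Here μ(1−μ) = 0.11×0.89 = 0.0979, and 0.2053 ≥ 0.0979.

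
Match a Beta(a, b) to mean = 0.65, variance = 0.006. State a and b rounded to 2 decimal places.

By moment matching, a+b = μ(1−μ)/σ² − 1 = (0.65·0.35)/0.006 − 1 = 37.9167 − 1 = 36.9167.
Since a/(a+b) = μ, a = 0.65·36.9167 = 24.00 and b = 0.35·36.9167 = 12.92.

a = 24.00, b = 12.92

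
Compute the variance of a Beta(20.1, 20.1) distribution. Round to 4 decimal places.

α+β = 40.2 and αβ = 404.01, so Var = αβ/[(α+β)²(α+β+1)] = 404.01/66580.848 = 0.0061.

0.0061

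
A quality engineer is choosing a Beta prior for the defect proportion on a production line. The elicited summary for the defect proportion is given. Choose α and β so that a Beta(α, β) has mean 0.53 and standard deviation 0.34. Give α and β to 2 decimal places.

α = 0.61, β = 0.54

σ² = 0.34² = 0.1156.
With s = α+β, Var = μ(1−μ)/(s+1), so s+1 = (0.53×0.47)/0.1156 = 2.1548 and s = 1.1548.
α = μs = 0.61, β = (1−μ)s = 0.54.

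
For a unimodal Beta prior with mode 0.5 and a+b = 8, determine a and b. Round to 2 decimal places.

Since the density peak of Beta(a,b) is at (a−1)/(a+b−2),
a = 1 + 0.5(8−2) = 4.00 and b = 8 − 4.00 = 4.00.

a = 4.00, b = 4.00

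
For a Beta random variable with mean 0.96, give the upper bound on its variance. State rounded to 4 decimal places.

Var = μ(1−μ)/(α+β+1), which approaches μ(1−μ) as α+β → 0.
So the supremum is μ(1−μ) = 0.96×0.04 = 0.0384.

0.0384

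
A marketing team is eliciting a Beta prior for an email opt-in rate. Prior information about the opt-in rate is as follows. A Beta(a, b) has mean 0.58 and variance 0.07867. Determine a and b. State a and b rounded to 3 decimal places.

a = 1.216, b = 0.881

By moment matching, a+b = μ(1−μ)/σ² − 1 = (0.58·0.42)/0.07867 − 1 = 3.0965 − 1 = 2.0965.
Since a/(a+b) = μ, a = 0.58·2.0965 = 1.216 and b = 0.42·2.0965 = 0.881.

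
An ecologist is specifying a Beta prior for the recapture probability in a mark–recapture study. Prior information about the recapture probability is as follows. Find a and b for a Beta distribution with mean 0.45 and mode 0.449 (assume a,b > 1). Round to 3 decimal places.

Let s = a+b. Mean gives a = μs = 0.45s; mode gives (a−1)/(s−2) = 0.449.
Substituting: 0.45s − 1 = 0.449(s−2) = 0.449s − 0.898, so 0.001s = 0.102 and s = 102.0000.
Then a = 0.45×102.0000 = 45.900 and b = s−a = 56.100.

a = 45.900, b = 56.100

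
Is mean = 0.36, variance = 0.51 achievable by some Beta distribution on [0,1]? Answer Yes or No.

No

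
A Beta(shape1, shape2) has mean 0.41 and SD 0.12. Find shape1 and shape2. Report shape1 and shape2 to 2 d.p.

shape1 = 6.48, shape2 = 9.32

First σ² = 0.0144. Setting shape1 = μn, shape2 = (1−μ)n with n = shape1+shape2,
μ(1−μ)/(n+1) = 0.0144 ⇒ n+1 = 0.2419/0.0144 = 16.7986 ⇒ n = 15.7986.
Hence shape1 = 0.41×15.7986 = 6.48, shape2 = 0.59×15.7986 = 9.32.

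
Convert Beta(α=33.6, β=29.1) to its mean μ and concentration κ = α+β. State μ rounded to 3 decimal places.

μ = 0.536, κ = 62.7

κ = α+β = 33.6+29.1 = 62.7; μ = α/κ = 33.6/62.7 = 0.536.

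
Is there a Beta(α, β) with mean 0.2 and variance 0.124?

For any Beta, Var(X) < E[X]·(1−E[X]).
Here μ(1−μ) = 0.2×0.8 = 0.16, and 0.124 < 0.16.

Yes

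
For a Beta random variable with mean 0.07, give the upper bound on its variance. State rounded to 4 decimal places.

0.0651

For fixed mean μ the Beta variance is μ(1−μ)/(α+β+1), increasing as α+β decreases.
Its least upper bound (not attained) is μ(1−μ) = 0.07·0.93 = 0.0651.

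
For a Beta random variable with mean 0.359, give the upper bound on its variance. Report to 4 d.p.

0.2301

Var = μ(1−μ)/(α+β+1), which approaches μ(1−μ) as α+β → 0.
So the supremum is μ(1−μ) = 0.359×0.641 = 0.2301.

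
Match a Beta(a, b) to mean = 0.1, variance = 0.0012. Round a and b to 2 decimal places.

Write ν = a+b; then a = μν and Var = μ(1−μ)/(ν+1).
ν = μ(1−μ)/Var − 1 = 0.09/0.0012 − 1 = 74.0000.
a = 0.1·74.0000 = 7.40, b = 0.9·74.0000 = 66.60.

a = 7.40, b = 66.60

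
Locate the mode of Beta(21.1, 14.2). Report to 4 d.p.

0.6036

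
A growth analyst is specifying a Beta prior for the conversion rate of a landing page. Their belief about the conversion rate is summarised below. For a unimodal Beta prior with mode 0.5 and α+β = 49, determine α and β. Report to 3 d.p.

For α,β>1 the mode is (α−1)/(α+β−2), so α = mode·(κ−2)+1 = 0.5×47+1 = 24.500.
And β = (1−mode)·(κ−2)+1 = 0.5×47+1 = 24.500.

α = 24.500, β = 24.500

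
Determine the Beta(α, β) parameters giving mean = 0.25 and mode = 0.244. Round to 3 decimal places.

α = 21.333, β = 64.000

Let s = α+β. Mean gives α = μs = 0.25s; mode gives (α−1)/(s−2) = 0.244.
Substituting: 0.25s − 1 = 0.244(s−2) = 0.244s − 0.488, so 0.006s = 0.512 and s = 85.3333.
Then α = 0.25×85.3333 = 21.333 and β = s−α = 64.000.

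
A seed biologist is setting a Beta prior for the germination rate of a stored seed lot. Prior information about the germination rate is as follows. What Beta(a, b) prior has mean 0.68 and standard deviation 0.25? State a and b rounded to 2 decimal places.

Variance = 0.25² = 0.0625. The moment-matching identity a+b = μ(1−μ)/Var − 1 gives
a+b = 0.2176/0.0625 − 1 = 2.4816, so a = μ·2.4816 = 1.69 and b = (1−μ)·2.4816 = 0.79.

a = 1.69, b = 0.79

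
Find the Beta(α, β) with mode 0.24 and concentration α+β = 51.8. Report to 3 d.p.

For α,β>1 the mode is (α−1)/(α+β−2), so α = mode·(κ−2)+1 = 0.24×49.8+1 = 12.952.
And β = (1−mode)·(κ−2)+1 = 0.76×49.8+1 = 38.848.

α = 12.952, β = 38.848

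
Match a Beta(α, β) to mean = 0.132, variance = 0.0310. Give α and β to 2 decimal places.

α = 0.36, β = 2.34

By moment matching, α+β = μ(1−μ)/σ² − 1 = (0.132·0.868)/0.0310 − 1 = 3.6960 − 1 = 2.6960.
Since α/(α+β) = μ, α = 0.132·2.6960 = 0.36 and β = 0.868·2.6960 = 2.34.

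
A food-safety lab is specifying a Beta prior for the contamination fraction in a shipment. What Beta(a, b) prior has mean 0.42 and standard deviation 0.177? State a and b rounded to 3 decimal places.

a = 2.846, b = 3.930

First σ² = 0.031329. Setting a = μn, b = (1−μ)n with n = a+b,
μ(1−μ)/(n+1) = 0.031329 ⇒ n+1 = 0.2436/0.031329 = 7.7755 ⇒ n = 6.7755.
Hence a = 0.42×6.7755 = 2.846, b = 0.58×6.7755 = 3.930.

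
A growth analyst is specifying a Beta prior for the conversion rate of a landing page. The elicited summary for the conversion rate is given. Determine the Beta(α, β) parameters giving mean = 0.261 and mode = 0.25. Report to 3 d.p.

With s = α+β: μ = α/s and mode = (α−1)/(s−2). Eliminating α = μs,
μs − 1 = m(s−2) ⇒ s(μ−m) = 1−2m ⇒ s = 0.50/0.011 = 45.4545.
So α = μs = 11.864, β = (1−μ)s = 33.591.

α = 11.864, β = 33.591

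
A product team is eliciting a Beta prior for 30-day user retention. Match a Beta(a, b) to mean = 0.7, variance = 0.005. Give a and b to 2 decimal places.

a = 28.70, b = 12.30

Write ν = a+b; then a = μν and Var = μ(1−μ)/(ν+1).
ν = μ(1−μ)/Var − 1 = 0.21/0.005 − 1 = 41.0000.
a = 0.7·41.0000 = 28.70, b = 0.3·41.0000 = 12.30.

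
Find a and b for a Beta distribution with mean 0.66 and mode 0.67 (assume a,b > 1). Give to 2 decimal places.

With s = a+b: μ = a/s and mode = (a−1)/(s−2). Eliminating a = μs,
μs − 1 = m(s−2) ⇒ s(μ−m) = 1−2m ⇒ s = -0.34/-0.01 = 34.0000.
So a = μs = 22.44, b = (1−μ)s = 11.56.

a = 22.44, b = 11.56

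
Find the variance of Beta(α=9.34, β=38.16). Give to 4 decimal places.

0.0033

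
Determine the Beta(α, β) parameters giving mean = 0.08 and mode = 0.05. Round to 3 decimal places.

α = 2.400, β = 27.600

With s = α+β: μ = α/s and mode = (α−1)/(s−2). Eliminating α = μs,
μs − 1 = m(s−2) ⇒ s(μ−m) = 1−2m ⇒ s = 0.90/0.03 = 30.0000.
So α = μs = 2.400, β = (1−μ)s = 27.600.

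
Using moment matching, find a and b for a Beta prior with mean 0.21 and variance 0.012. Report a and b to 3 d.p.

a = 2.693, b = 10.132

By moment matching, a+b = μ(1−μ)/σ² − 1 = (0.21·0.79)/0.012 − 1 = 13.8250 − 1 = 12.8250.
Since a/(a+b) = μ, a = 0.21·12.8250 = 2.693 and b = 0.79·12.8250 = 10.132.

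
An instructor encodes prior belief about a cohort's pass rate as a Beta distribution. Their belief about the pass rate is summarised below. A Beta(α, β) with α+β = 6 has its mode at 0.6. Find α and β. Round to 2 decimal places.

For α,β>1 the mode is (α−1)/(α+β−2), so α = mode·(κ−2)+1 = 0.6×4+1 = 3.40.
And β = (1−mode)·(κ−2)+1 = 0.4×4+1 = 2.60.

α = 3.40, β = 2.60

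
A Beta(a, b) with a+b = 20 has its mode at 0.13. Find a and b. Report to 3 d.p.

a = 3.340, b = 16.660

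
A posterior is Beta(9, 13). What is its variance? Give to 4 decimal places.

0.0105

α+β = 22 and αβ = 117, so Var = αβ/[(α+β)²(α+β+1)] = 117/11132 = 0.0105.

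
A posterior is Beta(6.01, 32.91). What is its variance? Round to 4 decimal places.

Var = αβ/[(α+β)²(α+β+1)] = (6.01×32.91)/(38.92²×39.92) = 197.7891/60469.474688 = 0.0033.

0.0033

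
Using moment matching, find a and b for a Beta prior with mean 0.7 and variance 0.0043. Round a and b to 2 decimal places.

Write ν = a+b; then a = μν and Var = μ(1−μ)/(ν+1).
ν = μ(1−μ)/Var − 1 = 0.21/0.0043 − 1 = 47.8372.
a = 0.7·47.8372 = 33.49, b = 0.3·47.8372 = 14.35.

a = 33.49, b = 14.35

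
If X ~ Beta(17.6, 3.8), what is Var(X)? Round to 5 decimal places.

0.00652

α+β = 21.4 and αβ = 66.88, so Var = αβ/[(α+β)²(α+β+1)] = 66.88/10258.304 = 0.00652.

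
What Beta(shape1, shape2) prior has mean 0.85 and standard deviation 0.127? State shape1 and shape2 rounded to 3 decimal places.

Variance = 0.127² = 0.016129. The moment-matching identity shape1+shape2 = μ(1−μ)/Var − 1 gives
shape1+shape2 = 0.1275/0.016129 − 1 = 6.9050, so shape1 = μ·6.9050 = 5.869 and shape2 = (1−μ)·6.9050 = 1.036.

shape1 = 5.869, shape2 = 1.036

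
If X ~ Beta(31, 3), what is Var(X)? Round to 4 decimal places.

0.0023

μ = 31/34 = 0.911765; Var = μ(1−μ)/(α+β+1) = 0.0804498/35 = 0.0023.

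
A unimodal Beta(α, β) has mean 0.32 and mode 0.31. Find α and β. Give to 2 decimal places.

α = 12.16, β = 25.84

With s = α+β: μ = α/s and mode = (α−1)/(s−2). Eliminating α = μs,
μs − 1 = m(s−2) ⇒ s(μ−m) = 1−2m ⇒ s = 0.38/0.01 = 38.0000.
So α = μs = 12.16, β = (1−μ)s = 25.84.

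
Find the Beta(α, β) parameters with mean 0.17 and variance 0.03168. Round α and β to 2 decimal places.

α = 0.59, β = 2.87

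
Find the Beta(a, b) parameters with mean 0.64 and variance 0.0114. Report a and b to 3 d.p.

a = 12.295, b = 6.916

Let s = a+b. The Beta variance is μ(1−μ)/(s+1).
So s+1 = μ(1−μ)/σ² = (0.64×0.36)/0.0114 = 0.2304/0.0114 = 20.2105, giving s = 19.2105.
Then a = μs = 0.64×19.2105 = 12.295 and b = (1−μ)s = 0.36×19.2105 = 6.916.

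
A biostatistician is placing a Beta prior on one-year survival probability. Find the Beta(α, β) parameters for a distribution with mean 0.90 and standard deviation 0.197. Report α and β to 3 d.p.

Variance = 0.197² = 0.038809. The moment-matching identity α+β = μ(1−μ)/Var − 1 gives
α+β = 0.0900/0.038809 − 1 = 1.3190, so α = μ·1.3190 = 1.187 and β = (1−μ)·1.3190 = 0.132.

α = 1.187, β = 0.132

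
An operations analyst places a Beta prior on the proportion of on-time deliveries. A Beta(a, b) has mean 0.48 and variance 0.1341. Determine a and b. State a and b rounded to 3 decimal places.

a = 0.413, b = 0.448

Let s = a+b. The Beta variance is μ(1−μ)/(s+1).
So s+1 = μ(1−μ)/σ² = (0.48×0.52)/0.1341 = 0.2496/0.1341 = 1.8613, giving s = 0.8613.
Then a = μs = 0.48×0.8613 = 0.413 and b = (1−μ)s = 0.52×0.8613 = 0.448.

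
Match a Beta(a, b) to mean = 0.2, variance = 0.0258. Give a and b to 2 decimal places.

a = 1.04, b = 4.16

Let s = a+b. The Beta variance is μ(1−μ)/(s+1).
So s+1 = μ(1−μ)/σ² = (0.2×0.8)/0.0258 = 0.16/0.0258 = 6.2016, giving s = 5.2016.
Then a = μs = 0.2×5.2016 = 1.04 and b = (1−μ)s = 0.8×5.2016 = 4.16.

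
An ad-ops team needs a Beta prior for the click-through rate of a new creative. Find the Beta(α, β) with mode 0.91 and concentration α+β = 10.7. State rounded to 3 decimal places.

α = 8.917, β = 1.783

Mode = (α−1)/(κ−2) with κ = α+β, so α−1 = 0.91·8.7 = 7.917.
α = 8.917; β = κ − α = 1.783.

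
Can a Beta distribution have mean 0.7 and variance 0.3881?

A Beta with mean μ has variance μ(1−μ)/(α+β+1) < μ(1−μ).
Here μ(1−μ) = 0.7×0.3 = 0.21, and 0.3881 ≥ 0.21.

No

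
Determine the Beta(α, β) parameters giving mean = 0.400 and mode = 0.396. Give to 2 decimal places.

With s = α+β: μ = α/s and mode = (α−1)/(s−2). Eliminating α = μs,
μs − 1 = m(s−2) ⇒ s(μ−m) = 1−2m ⇒ s = 0.208/0.004 = 52.0000.
So α = μs = 20.80, β = (1−μ)s = 31.20.

α = 20.80, β = 31.20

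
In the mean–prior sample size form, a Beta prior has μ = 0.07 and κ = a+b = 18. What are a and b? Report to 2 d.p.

a = 1.26, b = 16.74

a = μκ = 0.07×18 = 1.26 and b = (1−μ)κ = 0.93×18 = 16.74.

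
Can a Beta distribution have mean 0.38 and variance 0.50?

No

A Beta with mean μ has variance μ(1−μ)/(α+β+1) < μ(1−μ).
Here μ(1−μ) = 0.38×0.62 = 0.2356, and 0.50 ≥ 0.2356.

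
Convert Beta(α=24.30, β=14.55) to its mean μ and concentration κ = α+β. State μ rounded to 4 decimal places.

μ = 0.6255, κ = 38.85

κ = α+β = 24.30+14.55 = 38.85; μ = α/κ = 24.30/38.85 = 0.6255.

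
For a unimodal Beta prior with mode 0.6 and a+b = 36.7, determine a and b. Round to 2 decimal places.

a = 21.82, b = 14.88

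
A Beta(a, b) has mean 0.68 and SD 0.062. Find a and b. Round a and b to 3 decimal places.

a = 37.813, b = 17.794

First σ² = 0.003844. Setting a = μn, b = (1−μ)n with n = a+b,
μ(1−μ)/(n+1) = 0.003844 ⇒ n+1 = 0.2176/0.003844 = 56.6077 ⇒ n = 55.6077.
Hence a = 0.68×55.6077 = 37.813, b = 0.32×55.6077 = 17.794.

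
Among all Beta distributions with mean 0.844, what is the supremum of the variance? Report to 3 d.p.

For fixed mean μ the Beta variance is μ(1−μ)/(α+β+1), increasing as α+β decreases.
Its least upper bound (not attained) is μ(1−μ) = 0.844·0.156 = 0.132.

0.132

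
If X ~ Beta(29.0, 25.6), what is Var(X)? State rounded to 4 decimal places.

α+β = 54.6 and αβ = 742.40, so Var = αβ/[(α+β)²(α+β+1)] = 742.40/165752.496 = 0.0045.

0.0045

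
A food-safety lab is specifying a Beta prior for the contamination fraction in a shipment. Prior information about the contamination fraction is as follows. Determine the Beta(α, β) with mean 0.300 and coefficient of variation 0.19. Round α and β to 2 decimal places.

α = 19.09, β = 44.54

Var = (CV·μ)² = (0.19×0.300)² = 0.003249.
α+β = μ(1−μ)/Var − 1 = 0.210000/0.003249 − 1 = 63.6353.
Thus α = 0.300·63.6353 = 19.09 and β = 0.700·63.6353 = 44.54.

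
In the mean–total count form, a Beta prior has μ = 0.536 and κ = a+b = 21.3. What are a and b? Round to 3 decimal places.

a = 11.417, b = 9.883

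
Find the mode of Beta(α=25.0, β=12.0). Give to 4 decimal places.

0.6857

The density x^(α−1)(1−x)^(β−1) is maximised at (α−1)/(α+β−2) = 24.0/35.0 = 0.6857.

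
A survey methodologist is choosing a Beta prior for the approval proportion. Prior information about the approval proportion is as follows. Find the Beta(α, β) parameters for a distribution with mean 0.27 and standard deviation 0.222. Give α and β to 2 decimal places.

α = 0.81, β = 2.19

σ² = 0.222² = 0.049284.
With s = α+β, Var = μ(1−μ)/(s+1), so s+1 = (0.27×0.73)/0.049284 = 3.9993 and s = 2.9993.
α = μs = 0.81, β = (1−μ)s = 2.19.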